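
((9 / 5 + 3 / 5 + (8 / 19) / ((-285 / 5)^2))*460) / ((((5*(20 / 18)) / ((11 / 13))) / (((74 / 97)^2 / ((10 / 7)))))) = 7184391812752 / 104871537875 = 68.51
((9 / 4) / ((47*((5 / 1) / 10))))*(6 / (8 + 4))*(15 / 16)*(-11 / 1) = -1485 / 3008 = -0.49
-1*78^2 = -6084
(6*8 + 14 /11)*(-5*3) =-8130 /11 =-739.09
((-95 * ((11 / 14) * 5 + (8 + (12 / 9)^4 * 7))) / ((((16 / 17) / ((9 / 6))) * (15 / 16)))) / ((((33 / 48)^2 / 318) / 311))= -1150688082.75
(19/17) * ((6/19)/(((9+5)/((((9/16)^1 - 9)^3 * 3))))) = -22143375/487424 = -45.43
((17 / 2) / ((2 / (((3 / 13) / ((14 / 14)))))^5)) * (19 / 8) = 78489 / 190102016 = 0.00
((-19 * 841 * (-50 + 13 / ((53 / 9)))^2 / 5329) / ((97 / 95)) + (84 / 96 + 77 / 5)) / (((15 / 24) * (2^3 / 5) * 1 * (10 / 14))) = -2720486647816931 / 290401723400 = -9368.01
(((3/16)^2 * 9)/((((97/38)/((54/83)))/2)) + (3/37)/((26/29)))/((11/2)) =31193985/681565456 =0.05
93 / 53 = 1.75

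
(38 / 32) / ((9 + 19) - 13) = 19 / 240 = 0.08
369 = 369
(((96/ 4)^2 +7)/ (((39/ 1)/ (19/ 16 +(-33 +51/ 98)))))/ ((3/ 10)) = -71513695/ 45864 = -1559.26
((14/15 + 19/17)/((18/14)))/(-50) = -3661/114750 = -0.03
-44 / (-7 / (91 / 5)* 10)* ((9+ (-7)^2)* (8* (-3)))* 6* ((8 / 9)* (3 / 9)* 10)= -4246528 / 15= -283101.87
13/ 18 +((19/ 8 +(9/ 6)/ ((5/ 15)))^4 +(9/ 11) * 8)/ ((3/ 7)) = 2120280391/ 405504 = 5228.75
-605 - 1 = -606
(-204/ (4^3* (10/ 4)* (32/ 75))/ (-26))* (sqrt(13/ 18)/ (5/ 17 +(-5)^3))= -867* sqrt(26)/ 5644288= -0.00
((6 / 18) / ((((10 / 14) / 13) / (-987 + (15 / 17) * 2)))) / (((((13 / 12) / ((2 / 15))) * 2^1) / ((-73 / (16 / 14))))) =19970391 / 850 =23494.58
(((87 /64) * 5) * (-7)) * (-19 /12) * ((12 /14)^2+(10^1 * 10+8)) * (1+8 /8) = 917415 /56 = 16382.41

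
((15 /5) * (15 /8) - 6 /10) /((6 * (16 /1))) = 67 /1280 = 0.05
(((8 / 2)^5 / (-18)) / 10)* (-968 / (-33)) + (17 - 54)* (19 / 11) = -342713 / 1485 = -230.78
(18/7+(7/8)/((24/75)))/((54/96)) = 2377/252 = 9.43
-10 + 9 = -1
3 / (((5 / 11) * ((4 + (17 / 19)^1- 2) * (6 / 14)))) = 133 / 25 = 5.32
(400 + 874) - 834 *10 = -7066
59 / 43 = 1.37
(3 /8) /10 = 3 /80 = 0.04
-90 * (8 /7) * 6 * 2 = -8640 /7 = -1234.29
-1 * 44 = -44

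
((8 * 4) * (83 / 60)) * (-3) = -664 / 5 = -132.80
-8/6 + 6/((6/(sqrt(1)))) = -1/3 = -0.33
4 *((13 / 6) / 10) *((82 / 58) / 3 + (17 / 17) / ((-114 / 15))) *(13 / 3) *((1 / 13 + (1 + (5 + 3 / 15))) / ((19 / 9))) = 992732 / 261725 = 3.79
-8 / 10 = -4 / 5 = -0.80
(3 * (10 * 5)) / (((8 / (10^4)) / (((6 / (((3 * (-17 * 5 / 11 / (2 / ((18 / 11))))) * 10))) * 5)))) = -1512500 / 51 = -29656.86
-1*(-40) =40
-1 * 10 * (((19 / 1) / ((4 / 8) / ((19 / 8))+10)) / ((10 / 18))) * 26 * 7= -591318 / 97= -6096.06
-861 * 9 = -7749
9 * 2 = 18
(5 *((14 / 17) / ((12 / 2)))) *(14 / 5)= 98 / 51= 1.92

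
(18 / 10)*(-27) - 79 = -127.60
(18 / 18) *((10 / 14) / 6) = 5 / 42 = 0.12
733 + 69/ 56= 41117/ 56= 734.23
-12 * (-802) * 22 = 211728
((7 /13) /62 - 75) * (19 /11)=-1148417 /8866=-129.53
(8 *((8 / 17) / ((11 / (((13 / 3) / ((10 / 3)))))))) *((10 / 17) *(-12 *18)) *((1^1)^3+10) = -179712 / 289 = -621.84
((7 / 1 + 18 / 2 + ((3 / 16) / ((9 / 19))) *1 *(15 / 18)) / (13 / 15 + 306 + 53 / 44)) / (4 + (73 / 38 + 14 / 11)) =54060985 / 7336851468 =0.01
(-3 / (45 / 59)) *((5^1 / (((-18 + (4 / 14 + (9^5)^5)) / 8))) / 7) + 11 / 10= 165834435156817948005918707 / 150758577415289043641748570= 1.10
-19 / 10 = -1.90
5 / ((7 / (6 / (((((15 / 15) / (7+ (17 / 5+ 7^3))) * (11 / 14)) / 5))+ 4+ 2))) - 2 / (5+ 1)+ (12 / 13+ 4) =28970113 / 3003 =9647.06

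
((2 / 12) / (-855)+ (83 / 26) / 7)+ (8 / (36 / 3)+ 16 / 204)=4765424 / 3968055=1.20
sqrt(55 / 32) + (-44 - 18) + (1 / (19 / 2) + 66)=sqrt(110) / 8 + 78 / 19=5.42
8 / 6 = 4 / 3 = 1.33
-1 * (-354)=354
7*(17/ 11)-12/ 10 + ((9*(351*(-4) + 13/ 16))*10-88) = -55600713/ 440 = -126365.26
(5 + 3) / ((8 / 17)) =17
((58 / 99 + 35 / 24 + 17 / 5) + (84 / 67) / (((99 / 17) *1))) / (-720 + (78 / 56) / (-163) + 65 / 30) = -1713294793 / 217312358010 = -0.01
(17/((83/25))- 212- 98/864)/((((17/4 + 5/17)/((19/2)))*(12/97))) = -232536770809/66477024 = -3498.00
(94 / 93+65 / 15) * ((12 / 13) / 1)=1988 / 403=4.93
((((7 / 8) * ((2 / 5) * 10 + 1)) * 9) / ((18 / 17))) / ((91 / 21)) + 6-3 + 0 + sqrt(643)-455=-92231 / 208 + sqrt(643)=-418.06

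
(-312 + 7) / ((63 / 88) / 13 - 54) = 348920 / 61713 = 5.65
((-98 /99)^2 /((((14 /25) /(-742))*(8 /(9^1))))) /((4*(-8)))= 3181325 /69696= 45.65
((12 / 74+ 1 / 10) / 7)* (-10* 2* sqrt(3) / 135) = -194* sqrt(3) / 34965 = -0.01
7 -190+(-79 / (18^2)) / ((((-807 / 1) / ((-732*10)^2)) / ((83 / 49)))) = 9694311479 / 355887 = 27239.86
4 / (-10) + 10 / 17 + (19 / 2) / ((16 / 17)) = 27967 / 2720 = 10.28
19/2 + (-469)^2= 439941/2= 219970.50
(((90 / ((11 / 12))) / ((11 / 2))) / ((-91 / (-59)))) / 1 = 127440 / 11011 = 11.57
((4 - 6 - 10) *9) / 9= -12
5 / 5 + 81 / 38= 119 / 38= 3.13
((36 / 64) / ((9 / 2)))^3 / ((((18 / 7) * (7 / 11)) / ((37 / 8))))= 407 / 73728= 0.01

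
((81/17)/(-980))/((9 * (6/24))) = -9/4165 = -0.00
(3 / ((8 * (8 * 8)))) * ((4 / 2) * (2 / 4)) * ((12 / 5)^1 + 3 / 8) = 333 / 20480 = 0.02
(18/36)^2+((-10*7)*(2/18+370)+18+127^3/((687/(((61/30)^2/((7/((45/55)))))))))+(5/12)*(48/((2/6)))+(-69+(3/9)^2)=-21563000197/881650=-24457.55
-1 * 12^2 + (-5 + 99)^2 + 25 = 8717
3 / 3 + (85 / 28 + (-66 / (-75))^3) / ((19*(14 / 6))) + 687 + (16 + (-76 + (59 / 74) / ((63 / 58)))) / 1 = 12184250080231 / 19376437500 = 628.82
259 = 259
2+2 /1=4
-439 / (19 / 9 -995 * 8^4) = 3951 / 36679661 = 0.00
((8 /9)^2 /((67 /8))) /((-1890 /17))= -4352 /5128515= -0.00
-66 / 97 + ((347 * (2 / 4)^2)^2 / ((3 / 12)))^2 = 1406337745201 / 1552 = 906145454.38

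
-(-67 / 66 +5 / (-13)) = 1.40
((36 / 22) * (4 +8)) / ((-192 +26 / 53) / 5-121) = -11448 / 92873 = -0.12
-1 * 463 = -463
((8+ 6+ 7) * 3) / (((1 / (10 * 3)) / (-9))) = -17010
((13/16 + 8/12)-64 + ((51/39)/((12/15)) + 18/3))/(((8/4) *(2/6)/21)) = -719229/416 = -1728.92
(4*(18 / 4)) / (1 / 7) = 126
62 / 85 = 0.73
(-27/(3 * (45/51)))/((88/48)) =-306/55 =-5.56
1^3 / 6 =1 / 6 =0.17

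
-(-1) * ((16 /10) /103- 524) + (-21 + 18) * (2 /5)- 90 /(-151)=-8158924 /15553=-524.59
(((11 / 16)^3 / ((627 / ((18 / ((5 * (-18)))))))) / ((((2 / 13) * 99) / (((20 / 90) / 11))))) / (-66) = 13 / 6240706560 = 0.00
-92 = -92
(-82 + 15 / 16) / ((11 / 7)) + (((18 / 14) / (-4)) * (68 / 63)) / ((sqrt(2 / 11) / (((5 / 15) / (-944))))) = -9079 / 176 + 17 * sqrt(22) / 277536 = -51.58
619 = 619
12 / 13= 0.92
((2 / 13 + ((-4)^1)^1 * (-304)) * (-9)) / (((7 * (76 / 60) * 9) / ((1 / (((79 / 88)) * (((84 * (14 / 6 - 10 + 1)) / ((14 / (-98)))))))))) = -0.04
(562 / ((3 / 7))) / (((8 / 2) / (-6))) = -1967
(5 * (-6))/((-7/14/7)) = 420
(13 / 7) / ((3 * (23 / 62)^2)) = 49972 / 11109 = 4.50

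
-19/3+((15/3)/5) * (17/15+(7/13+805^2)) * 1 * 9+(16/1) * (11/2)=1137302734/195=5832321.71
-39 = -39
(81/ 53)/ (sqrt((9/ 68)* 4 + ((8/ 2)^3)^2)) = 81* sqrt(1183897)/ 3690973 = 0.02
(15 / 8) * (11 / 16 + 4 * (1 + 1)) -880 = -863.71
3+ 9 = 12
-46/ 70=-23/ 35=-0.66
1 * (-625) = -625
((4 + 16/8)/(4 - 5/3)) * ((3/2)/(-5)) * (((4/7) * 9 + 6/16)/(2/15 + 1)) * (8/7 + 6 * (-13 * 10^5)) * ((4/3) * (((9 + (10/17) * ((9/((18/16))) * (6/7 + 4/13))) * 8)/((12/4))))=13606917077512224/9020557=1508434243.86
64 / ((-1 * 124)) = -16 / 31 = -0.52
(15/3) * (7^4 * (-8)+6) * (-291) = 27938910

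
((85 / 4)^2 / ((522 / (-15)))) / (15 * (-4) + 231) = -36125 / 476064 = -0.08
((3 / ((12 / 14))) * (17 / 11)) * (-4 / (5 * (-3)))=238 / 165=1.44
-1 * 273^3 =-20346417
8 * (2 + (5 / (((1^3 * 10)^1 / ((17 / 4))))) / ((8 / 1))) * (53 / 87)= 265 / 24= 11.04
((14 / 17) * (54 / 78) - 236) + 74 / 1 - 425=-129601 / 221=-586.43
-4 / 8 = -1 / 2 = -0.50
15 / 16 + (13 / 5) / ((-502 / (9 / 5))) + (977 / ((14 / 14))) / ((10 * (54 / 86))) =424306543 / 2710800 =156.52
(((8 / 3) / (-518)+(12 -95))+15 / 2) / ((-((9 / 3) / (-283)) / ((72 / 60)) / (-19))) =126182059 / 777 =162396.47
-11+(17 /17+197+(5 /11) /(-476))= 979127 /5236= 187.00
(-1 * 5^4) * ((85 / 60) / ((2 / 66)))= -116875 / 4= -29218.75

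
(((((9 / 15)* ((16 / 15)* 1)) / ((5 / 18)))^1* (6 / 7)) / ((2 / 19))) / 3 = 5472 / 875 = 6.25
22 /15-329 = -4913 /15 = -327.53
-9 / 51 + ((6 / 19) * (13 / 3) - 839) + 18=-819.81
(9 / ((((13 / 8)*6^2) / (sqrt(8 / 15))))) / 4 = sqrt(30) / 195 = 0.03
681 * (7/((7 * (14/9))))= 6129/14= 437.79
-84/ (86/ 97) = -4074/ 43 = -94.74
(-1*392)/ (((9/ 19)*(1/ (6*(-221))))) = 3292016/ 3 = 1097338.67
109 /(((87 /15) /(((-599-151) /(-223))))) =408750 /6467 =63.21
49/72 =0.68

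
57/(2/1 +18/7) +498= 16335/32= 510.47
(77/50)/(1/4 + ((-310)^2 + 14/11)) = 1694/105711675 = 0.00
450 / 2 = 225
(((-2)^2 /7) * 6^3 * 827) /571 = 714528 /3997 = 178.77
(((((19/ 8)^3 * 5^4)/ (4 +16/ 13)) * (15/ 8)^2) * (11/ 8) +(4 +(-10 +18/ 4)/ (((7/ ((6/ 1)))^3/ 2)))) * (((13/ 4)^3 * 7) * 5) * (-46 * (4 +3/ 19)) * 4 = -943939505529614659715/ 132766498816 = -7109771771.85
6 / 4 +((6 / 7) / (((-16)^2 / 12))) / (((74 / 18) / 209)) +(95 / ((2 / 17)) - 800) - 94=-687551 / 8288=-82.96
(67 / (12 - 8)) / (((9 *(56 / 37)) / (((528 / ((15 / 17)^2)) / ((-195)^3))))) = -7880741 / 70070568750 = -0.00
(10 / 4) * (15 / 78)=25 / 52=0.48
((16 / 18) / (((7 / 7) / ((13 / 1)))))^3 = 1124864 / 729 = 1543.02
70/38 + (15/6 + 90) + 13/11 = 39929/418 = 95.52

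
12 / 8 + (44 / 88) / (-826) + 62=104901 / 1652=63.50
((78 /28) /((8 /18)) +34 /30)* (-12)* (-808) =2511668 /35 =71761.94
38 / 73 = 0.52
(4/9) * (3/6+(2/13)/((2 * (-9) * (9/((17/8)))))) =4195/18954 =0.22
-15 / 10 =-3 / 2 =-1.50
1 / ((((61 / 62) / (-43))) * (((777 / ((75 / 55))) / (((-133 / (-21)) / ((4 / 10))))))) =-633175 / 521367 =-1.21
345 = 345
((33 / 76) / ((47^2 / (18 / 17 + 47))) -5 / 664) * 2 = 47789 / 12467596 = 0.00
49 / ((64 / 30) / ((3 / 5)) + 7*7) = 441 / 473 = 0.93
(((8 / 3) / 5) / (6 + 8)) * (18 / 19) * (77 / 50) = 132 / 2375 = 0.06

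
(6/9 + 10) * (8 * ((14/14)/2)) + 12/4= 137/3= 45.67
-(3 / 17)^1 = -3 / 17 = -0.18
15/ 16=0.94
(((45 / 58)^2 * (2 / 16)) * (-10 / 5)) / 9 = -225 / 13456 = -0.02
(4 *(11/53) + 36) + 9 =2429/53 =45.83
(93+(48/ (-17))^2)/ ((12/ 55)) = 534985/ 1156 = 462.79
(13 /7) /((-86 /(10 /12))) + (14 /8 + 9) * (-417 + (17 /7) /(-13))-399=-32760371 /6708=-4883.78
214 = 214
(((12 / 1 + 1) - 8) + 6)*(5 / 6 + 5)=385 / 6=64.17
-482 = -482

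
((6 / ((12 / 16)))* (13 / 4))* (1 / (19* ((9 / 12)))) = 104 / 57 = 1.82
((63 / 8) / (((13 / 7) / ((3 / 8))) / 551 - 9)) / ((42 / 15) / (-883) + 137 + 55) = -33878061 / 7426267984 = -0.00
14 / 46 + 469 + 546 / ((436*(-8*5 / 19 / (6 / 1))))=46703937 / 100280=465.74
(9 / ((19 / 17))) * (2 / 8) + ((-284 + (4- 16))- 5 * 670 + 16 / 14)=-1937993 / 532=-3642.84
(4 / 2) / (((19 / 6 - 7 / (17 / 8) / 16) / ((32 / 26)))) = 1632 / 1963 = 0.83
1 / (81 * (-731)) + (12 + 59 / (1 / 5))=18177776 / 59211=307.00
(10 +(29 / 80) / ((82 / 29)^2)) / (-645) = -5403589 / 346958400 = -0.02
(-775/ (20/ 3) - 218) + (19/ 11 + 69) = -11595/ 44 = -263.52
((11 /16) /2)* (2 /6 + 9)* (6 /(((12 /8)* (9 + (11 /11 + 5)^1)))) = 77 /90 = 0.86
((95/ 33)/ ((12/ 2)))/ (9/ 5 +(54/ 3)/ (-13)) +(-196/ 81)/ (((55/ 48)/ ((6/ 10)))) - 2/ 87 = -523201/ 3875850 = -0.13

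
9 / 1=9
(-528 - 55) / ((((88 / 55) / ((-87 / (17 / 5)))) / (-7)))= -65265.99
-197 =-197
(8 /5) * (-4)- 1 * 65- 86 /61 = -22207 /305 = -72.81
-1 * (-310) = 310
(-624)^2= 389376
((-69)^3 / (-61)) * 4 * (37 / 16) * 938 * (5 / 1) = 28503083385 / 122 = 233631831.02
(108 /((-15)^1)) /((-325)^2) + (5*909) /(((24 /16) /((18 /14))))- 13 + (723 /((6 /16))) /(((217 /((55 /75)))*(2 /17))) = 1353954355939 /343809375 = 3938.10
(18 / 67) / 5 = 18 / 335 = 0.05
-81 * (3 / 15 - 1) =324 / 5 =64.80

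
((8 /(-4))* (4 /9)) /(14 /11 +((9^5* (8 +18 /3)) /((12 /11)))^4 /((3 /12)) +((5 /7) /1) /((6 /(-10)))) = -2464 /3656464027853491893291534201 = -0.00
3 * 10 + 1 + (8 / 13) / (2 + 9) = 4441 / 143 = 31.06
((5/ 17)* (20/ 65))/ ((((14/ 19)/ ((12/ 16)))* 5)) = 57/ 3094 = 0.02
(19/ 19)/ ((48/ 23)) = 23/ 48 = 0.48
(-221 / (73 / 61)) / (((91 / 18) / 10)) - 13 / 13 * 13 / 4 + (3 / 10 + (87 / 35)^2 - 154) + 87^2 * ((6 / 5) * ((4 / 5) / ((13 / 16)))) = 39186437497 / 4650100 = 8427.01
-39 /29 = -1.34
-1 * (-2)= 2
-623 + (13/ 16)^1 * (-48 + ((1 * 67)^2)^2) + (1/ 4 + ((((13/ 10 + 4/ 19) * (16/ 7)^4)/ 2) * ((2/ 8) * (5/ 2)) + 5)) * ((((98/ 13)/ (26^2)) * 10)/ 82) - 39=3138264352346327/ 191683856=16372084.84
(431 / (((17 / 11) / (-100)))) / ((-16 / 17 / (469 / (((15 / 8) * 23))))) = 22235290 / 69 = 322250.58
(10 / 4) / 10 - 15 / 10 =-5 / 4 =-1.25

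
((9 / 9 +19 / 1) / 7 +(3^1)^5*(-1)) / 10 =-1681 / 70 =-24.01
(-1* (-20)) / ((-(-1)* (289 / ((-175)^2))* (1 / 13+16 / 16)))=568750 / 289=1967.99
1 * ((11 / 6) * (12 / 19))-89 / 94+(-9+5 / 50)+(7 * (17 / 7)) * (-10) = -797846 / 4465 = -178.69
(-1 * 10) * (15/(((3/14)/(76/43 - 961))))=28872900/43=671462.79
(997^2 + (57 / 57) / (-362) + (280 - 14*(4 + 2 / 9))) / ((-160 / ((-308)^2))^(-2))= 161960048450 / 57264303789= 2.83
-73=-73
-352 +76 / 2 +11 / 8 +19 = -293.62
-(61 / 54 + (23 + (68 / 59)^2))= -4785439 / 187974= -25.46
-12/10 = -6/5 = -1.20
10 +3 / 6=21 / 2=10.50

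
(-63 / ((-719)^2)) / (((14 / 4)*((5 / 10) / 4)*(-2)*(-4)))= -18 / 516961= -0.00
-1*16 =-16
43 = 43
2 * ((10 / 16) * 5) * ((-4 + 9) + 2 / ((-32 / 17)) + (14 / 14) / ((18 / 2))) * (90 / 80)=14575 / 512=28.47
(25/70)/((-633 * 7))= -5/62034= -0.00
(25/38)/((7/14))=25/19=1.32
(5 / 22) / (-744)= -5 / 16368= -0.00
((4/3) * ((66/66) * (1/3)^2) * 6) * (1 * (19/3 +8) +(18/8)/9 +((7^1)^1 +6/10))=2662/135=19.72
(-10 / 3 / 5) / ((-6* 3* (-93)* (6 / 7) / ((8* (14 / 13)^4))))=-1075648 / 215150013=-0.00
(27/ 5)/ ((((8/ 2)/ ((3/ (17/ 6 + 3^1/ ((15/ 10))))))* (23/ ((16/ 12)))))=162/ 3335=0.05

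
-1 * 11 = -11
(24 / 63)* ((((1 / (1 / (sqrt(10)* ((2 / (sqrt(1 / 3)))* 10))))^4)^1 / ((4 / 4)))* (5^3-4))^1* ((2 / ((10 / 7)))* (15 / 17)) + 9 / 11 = 1533312000153 / 187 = 8199529412.58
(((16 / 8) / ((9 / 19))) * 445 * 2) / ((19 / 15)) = 2966.67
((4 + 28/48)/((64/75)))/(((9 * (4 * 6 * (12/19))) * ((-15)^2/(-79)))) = -82555/5971968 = -0.01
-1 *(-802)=802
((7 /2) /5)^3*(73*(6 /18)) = 25039 /3000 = 8.35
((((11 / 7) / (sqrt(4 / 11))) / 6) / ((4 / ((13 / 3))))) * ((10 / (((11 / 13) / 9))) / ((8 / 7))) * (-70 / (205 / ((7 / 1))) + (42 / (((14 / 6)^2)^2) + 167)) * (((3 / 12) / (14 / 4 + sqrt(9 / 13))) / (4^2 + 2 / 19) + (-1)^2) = -37485743815 * sqrt(143) / 55173761664 + 729079960796785 * sqrt(11) / 331042569984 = 7296.33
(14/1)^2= 196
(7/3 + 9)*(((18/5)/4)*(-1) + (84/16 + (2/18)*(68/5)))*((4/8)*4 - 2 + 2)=3587/27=132.85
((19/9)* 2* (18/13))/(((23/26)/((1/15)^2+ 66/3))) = 752552/5175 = 145.42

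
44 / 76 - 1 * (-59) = 1132 / 19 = 59.58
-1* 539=-539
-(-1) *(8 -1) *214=1498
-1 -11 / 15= -26 / 15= -1.73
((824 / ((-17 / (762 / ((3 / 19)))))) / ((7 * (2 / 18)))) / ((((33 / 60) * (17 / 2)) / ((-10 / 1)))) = 14315846400 / 22253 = 643322.09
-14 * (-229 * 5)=16030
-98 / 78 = -49 / 39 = -1.26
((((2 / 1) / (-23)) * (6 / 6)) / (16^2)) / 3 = -1 / 8832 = -0.00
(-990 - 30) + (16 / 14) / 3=-21412 / 21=-1019.62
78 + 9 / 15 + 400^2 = 800393 / 5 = 160078.60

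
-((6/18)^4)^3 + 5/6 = 885733/1062882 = 0.83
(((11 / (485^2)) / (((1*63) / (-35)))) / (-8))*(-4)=-11 / 846810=-0.00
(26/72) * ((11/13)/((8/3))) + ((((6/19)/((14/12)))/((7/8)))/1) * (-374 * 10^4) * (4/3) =-137871349759/89376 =-1542599.24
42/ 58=21/ 29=0.72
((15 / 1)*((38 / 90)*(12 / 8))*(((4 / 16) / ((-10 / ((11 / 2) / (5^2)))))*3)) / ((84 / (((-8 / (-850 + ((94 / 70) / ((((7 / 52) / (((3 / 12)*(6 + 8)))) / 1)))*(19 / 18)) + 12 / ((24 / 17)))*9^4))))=-5977873626813 / 57375584000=-104.19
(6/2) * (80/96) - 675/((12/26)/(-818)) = 2392655/2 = 1196327.50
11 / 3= 3.67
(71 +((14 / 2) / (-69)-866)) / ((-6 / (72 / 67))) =219448 / 1541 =142.41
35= 35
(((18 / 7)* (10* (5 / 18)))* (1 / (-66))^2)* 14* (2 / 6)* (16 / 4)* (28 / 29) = 2800 / 94743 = 0.03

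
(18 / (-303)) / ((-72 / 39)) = 13 / 404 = 0.03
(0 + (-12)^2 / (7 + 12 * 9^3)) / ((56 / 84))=216 / 8755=0.02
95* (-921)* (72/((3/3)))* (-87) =548068680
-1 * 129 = -129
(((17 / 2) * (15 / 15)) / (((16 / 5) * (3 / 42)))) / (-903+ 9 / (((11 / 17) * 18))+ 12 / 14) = -45815 / 1110488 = -0.04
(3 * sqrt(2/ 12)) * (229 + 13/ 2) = 471 * sqrt(6)/ 4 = 288.43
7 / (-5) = -1.40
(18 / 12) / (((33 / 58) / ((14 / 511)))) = 58 / 803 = 0.07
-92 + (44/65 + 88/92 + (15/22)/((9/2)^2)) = -40109156/444015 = -90.33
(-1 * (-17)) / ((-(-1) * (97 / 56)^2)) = 53312 / 9409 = 5.67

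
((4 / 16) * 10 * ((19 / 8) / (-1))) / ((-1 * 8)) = 95 / 128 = 0.74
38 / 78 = 19 / 39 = 0.49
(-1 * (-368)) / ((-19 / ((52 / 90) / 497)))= -9568 / 424935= -0.02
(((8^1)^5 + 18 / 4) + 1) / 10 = 65547 / 20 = 3277.35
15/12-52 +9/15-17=-67.15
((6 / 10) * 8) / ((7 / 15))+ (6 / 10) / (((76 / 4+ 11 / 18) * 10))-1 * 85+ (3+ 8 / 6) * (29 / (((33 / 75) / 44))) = 2315071642 / 185325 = 12491.96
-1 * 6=-6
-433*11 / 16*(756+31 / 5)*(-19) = 344884067 / 80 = 4311050.84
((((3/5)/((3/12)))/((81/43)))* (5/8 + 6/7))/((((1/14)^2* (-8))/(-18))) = 832.77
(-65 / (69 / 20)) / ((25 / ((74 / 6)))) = -1924 / 207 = -9.29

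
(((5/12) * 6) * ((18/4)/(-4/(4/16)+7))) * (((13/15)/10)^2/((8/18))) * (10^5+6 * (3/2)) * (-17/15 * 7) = 2011280999/120000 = 16760.67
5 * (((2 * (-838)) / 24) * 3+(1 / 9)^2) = -169685 / 162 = -1047.44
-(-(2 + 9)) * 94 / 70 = 517 / 35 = 14.77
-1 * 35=-35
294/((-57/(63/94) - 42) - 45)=-6174/3613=-1.71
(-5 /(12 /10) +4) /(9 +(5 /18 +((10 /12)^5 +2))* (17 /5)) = -6480 /704149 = -0.01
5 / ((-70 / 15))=-15 / 14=-1.07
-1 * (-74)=74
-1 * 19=-19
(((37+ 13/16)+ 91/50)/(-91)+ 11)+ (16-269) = -8824653/36400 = -242.44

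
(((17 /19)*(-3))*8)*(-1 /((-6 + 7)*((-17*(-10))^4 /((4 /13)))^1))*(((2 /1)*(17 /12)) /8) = 1 /356915000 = 0.00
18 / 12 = 1.50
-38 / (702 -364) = -19 / 169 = -0.11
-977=-977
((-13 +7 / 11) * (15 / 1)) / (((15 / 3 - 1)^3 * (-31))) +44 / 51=133037 / 139128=0.96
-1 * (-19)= 19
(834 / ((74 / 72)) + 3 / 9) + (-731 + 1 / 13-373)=-421544 / 1443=-292.13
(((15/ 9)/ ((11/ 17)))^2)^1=7225/ 1089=6.63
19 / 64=0.30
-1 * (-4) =4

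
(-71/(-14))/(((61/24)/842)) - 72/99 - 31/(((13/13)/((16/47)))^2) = 17386892480/10375673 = 1675.74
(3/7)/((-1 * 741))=-1/1729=-0.00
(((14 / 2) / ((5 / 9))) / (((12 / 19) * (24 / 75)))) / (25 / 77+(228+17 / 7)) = 153615 / 568576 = 0.27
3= 3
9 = 9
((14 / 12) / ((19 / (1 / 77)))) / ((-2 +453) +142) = 1 / 743622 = 0.00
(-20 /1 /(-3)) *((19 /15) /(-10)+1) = 262 /45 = 5.82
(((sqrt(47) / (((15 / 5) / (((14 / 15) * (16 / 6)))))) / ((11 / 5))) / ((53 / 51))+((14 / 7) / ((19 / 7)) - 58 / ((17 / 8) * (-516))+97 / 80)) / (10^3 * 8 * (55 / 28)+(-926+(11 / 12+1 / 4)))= 46719253 / 345089982920+26656 * sqrt(47) / 1086403593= 0.00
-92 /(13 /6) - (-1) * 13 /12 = -6455 /156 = -41.38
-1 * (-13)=13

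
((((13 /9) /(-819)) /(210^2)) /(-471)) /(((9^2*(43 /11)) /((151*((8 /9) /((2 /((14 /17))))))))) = 3322 /224145192982725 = 0.00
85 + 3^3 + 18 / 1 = 130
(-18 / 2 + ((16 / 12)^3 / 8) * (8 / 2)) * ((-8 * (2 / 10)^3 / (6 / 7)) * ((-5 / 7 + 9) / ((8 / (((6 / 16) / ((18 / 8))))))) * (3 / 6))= 6119 / 121500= 0.05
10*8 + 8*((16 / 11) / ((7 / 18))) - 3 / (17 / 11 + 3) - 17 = 355209 / 3850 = 92.26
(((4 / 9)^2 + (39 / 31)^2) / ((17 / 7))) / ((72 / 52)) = 12610507 / 23819346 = 0.53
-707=-707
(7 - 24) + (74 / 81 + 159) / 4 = 7445 / 324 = 22.98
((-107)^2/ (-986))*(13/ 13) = -11449/ 986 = -11.61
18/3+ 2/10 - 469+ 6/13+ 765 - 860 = -36227/65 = -557.34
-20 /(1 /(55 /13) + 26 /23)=-25300 /1729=-14.63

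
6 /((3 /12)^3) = 384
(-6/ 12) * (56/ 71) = -28/ 71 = -0.39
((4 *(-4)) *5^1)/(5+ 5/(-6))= -96/5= -19.20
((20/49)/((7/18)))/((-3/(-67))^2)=179560/343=523.50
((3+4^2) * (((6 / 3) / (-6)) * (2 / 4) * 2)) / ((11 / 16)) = -304 / 33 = -9.21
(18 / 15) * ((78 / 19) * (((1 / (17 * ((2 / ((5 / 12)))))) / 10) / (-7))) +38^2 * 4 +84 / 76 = 261240661 / 45220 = 5777.10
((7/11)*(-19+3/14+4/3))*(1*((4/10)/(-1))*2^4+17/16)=312991/5280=59.28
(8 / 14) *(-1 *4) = -2.29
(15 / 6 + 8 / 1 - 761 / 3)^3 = -3105745579 / 216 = -14378451.75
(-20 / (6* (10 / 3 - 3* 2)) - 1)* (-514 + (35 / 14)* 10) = -489 / 4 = -122.25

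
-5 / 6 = -0.83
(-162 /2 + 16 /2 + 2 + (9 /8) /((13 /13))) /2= -559 /16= -34.94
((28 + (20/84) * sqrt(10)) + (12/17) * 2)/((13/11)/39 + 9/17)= 935 * sqrt(10)/2198 + 8250/157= 53.89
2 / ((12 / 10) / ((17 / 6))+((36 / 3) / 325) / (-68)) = 11050 / 2337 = 4.73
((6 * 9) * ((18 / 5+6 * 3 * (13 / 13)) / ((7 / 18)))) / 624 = 2187 / 455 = 4.81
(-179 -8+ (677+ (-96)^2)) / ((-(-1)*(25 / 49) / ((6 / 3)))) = 951188 / 25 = 38047.52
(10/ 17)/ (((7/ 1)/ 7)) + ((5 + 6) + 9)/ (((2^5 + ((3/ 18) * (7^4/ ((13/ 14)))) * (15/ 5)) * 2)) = 174440/ 292791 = 0.60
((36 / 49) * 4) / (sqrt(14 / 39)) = 72 * sqrt(546) / 343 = 4.90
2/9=0.22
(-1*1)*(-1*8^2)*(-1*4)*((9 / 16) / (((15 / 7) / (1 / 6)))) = -56 / 5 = -11.20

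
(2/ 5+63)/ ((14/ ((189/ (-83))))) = -8559/ 830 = -10.31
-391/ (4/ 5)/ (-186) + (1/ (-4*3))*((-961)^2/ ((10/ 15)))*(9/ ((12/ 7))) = -1803628693/ 2976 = -606058.03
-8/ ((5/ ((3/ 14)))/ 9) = -108/ 35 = -3.09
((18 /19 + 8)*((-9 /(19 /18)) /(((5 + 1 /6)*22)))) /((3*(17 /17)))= -27540 /123101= -0.22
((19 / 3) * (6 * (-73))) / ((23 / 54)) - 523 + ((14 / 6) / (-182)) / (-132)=-7035.87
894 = 894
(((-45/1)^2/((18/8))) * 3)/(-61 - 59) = -45/2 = -22.50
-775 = -775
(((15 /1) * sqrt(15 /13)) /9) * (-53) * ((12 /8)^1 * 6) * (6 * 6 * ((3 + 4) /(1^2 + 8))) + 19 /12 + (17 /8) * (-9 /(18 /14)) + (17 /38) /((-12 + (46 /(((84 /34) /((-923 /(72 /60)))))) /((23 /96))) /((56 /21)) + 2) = -22260 * sqrt(195) /13 - 1902278011 /143117880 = -23924.37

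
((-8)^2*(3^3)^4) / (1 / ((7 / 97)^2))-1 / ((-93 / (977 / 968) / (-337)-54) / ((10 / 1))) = 14740601785135141 / 83219885799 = 177128.36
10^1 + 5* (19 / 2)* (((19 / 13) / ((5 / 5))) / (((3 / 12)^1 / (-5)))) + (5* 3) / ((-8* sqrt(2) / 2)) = -17920 / 13-15* sqrt(2) / 8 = -1381.11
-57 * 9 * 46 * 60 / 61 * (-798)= 18522495.74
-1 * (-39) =39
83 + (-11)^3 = -1248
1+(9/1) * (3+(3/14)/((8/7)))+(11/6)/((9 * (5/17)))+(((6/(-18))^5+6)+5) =804349/19440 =41.38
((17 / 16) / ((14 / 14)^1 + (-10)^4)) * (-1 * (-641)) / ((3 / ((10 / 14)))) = 54485 / 3360336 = 0.02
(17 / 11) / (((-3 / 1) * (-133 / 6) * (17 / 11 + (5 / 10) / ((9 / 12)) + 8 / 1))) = 102 / 44821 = 0.00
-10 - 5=-15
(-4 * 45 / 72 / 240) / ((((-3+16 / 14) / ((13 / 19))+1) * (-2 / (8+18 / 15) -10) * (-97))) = 161 / 26259840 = 0.00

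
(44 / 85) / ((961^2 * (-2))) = -22 / 78499285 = -0.00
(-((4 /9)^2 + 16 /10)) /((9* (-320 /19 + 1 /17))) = 18088 /1519965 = 0.01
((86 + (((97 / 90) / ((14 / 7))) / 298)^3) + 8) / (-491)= -14507552844048673 / 75778813255104000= -0.19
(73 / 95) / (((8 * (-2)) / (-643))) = 46939 / 1520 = 30.88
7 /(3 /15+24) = 35 /121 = 0.29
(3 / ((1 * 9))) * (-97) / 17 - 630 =-32227 / 51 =-631.90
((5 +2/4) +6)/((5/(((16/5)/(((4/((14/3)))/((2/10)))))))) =1.72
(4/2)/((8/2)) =1/2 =0.50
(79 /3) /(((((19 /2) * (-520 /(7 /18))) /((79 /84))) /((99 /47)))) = -68651 /16716960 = -0.00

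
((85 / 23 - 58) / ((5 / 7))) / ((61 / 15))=-26229 / 1403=-18.69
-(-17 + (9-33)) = 41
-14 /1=-14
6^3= 216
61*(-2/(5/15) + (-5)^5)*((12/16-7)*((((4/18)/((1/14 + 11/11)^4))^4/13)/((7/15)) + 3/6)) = 7135278597361181349906413101/11951770749521484375000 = 597005.98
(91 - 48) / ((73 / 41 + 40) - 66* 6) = -1763 / 14523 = -0.12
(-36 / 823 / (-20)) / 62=9 / 255130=0.00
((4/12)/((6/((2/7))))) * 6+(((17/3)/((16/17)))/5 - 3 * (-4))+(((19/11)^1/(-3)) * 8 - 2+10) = 102831/6160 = 16.69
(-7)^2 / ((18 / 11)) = 539 / 18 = 29.94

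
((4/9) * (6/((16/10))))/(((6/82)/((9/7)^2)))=1845/49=37.65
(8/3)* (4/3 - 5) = -88/9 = -9.78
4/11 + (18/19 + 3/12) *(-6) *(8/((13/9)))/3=-2696/209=-12.90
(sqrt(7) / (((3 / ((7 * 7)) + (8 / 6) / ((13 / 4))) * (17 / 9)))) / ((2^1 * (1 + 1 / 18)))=154791 * sqrt(7) / 291023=1.41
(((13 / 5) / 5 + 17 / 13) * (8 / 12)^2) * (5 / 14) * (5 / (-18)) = -22 / 273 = -0.08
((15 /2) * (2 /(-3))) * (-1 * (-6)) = -30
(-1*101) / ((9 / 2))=-202 / 9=-22.44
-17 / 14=-1.21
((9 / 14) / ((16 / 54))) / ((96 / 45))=3645 / 3584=1.02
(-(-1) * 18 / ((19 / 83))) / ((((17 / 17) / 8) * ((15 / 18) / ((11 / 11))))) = 71712 / 95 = 754.86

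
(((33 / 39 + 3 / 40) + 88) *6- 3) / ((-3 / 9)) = -413811 / 260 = -1591.58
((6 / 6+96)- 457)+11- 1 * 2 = -351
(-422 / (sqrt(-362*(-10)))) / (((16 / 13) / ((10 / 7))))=-2743*sqrt(905) / 10136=-8.14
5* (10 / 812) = 25 / 406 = 0.06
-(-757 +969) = -212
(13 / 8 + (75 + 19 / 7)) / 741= 1481 / 13832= 0.11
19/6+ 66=415/6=69.17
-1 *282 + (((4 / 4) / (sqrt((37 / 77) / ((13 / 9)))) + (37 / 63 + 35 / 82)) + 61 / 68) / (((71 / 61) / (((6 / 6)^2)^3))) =-3496267139 / 12470724 + 61 *sqrt(37037) / 7881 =-278.87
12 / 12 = 1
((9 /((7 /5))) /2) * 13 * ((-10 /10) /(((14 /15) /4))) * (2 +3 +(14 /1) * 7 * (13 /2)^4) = -12280866975 /392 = -31328742.28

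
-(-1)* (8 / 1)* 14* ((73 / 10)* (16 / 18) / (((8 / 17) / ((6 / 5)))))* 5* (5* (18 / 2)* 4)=1667904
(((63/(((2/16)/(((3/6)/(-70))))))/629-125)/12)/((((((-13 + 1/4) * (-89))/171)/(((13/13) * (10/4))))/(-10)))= 37348585/951677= 39.25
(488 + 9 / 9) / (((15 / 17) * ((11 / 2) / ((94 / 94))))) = 100.76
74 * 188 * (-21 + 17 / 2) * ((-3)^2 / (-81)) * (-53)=-9216700 / 9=-1024077.78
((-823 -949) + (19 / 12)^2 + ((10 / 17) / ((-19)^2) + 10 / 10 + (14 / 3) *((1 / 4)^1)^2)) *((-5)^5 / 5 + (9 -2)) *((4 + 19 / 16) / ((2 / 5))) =66793663443565 / 4713216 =14171568.51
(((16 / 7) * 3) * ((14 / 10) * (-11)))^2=278784 / 25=11151.36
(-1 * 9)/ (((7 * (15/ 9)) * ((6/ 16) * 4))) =-18/ 35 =-0.51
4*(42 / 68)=42 / 17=2.47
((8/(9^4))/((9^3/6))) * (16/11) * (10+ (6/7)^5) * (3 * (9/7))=4092416/6947055801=0.00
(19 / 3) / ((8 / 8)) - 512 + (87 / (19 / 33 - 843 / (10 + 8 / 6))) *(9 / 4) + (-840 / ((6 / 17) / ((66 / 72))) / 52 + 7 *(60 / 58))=-203440091197 / 374636964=-543.03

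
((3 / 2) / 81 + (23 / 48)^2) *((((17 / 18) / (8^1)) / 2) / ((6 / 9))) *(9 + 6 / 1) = 145775 / 442368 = 0.33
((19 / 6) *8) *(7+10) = 1292 / 3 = 430.67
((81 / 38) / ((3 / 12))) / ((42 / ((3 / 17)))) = 0.04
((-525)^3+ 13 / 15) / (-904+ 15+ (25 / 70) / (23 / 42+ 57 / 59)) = 162813.88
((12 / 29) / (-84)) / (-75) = 1 / 15225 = 0.00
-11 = -11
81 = 81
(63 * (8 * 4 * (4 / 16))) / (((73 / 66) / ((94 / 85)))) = 3126816 / 6205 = 503.92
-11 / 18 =-0.61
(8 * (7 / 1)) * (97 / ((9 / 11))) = 6639.11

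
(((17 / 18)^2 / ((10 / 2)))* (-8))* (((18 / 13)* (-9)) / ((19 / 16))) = 14.98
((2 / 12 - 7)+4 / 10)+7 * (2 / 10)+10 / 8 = -227 / 60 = -3.78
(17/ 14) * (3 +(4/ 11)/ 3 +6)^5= 76662.62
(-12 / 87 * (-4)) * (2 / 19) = 32 / 551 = 0.06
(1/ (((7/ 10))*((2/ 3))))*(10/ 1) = 150/ 7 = 21.43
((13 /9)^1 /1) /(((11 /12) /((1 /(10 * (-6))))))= -13 /495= -0.03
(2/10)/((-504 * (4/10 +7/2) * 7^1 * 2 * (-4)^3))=1/8805888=0.00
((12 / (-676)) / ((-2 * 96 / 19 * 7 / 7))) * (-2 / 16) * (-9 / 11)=171 / 951808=0.00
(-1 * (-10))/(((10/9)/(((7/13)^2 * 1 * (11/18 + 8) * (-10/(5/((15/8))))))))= -113925/1352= -84.26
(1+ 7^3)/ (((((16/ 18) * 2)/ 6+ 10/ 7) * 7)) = 4644/ 163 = 28.49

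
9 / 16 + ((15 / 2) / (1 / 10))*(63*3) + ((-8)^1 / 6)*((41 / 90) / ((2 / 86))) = 30562799 / 2160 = 14149.44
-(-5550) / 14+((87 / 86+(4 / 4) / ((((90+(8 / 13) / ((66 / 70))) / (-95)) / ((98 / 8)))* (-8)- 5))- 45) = 370651978533 / 1052355598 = 352.21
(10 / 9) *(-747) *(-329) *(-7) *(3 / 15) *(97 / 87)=-37082906 / 87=-426240.30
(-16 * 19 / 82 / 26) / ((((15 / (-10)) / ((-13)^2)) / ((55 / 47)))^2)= -2020361200 / 815121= -2478.60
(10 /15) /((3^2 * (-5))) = -0.01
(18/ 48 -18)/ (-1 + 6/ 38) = 2679/ 128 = 20.93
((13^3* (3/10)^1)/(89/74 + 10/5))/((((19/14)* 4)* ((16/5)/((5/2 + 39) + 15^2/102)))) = 422784089/816544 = 517.77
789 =789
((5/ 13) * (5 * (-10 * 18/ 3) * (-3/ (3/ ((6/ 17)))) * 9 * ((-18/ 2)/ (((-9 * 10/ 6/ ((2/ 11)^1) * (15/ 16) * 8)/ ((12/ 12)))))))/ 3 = 4320/ 2431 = 1.78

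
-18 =-18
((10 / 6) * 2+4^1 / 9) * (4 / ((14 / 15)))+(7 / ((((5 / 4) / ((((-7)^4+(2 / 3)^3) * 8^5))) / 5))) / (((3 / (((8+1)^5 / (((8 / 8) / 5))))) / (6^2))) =163921835969741140 / 21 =7805801712844816.19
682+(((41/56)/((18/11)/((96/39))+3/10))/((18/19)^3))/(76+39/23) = 21120757590427/30968331156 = 682.01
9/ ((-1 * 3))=-3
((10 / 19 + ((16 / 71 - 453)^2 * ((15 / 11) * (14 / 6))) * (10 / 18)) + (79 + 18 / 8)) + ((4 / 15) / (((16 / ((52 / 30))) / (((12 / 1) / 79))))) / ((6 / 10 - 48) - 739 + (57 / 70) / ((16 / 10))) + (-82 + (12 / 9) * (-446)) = 19714289086620826009 / 54491352996420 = 361787.48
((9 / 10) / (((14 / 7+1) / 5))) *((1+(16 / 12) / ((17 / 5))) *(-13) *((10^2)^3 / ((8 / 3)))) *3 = -519187500 / 17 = -30540441.18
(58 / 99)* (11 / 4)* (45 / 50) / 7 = 29 / 140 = 0.21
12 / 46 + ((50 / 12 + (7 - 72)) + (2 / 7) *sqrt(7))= -8359 / 138 + 2 *sqrt(7) / 7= -59.82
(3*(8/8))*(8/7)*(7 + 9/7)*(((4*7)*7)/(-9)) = -1856/3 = -618.67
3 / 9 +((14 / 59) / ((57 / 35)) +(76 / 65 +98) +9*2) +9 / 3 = 8791036 / 72865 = 120.65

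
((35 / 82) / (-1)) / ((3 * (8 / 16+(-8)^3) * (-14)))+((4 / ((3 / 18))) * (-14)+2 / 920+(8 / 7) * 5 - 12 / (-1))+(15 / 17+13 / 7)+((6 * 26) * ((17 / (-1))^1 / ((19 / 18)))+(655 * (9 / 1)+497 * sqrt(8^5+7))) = 401381964890959 / 130869709740+2485 * sqrt(1311) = 93043.25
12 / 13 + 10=142 / 13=10.92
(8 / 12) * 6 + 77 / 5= 97 / 5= 19.40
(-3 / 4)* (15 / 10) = -9 / 8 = -1.12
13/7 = 1.86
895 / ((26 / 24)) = 10740 / 13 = 826.15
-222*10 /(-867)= 740 /289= 2.56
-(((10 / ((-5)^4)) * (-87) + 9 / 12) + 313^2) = -48984179 / 500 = -97968.36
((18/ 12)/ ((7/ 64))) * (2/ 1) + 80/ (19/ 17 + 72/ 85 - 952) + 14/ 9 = 147026578/ 5087439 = 28.90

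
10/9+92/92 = 19/9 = 2.11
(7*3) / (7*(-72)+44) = -0.05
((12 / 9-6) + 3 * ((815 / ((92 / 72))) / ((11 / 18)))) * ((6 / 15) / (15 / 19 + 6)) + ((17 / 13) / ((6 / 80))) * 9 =50487284 / 148005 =341.12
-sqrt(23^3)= -23*sqrt(23)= -110.30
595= 595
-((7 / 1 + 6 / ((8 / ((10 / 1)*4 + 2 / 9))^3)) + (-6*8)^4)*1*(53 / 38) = -2188064030417 / 295488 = -7404916.72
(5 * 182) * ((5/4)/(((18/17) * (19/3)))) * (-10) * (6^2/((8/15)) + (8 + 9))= -32680375/228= -143334.98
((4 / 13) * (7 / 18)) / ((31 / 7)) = 98 / 3627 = 0.03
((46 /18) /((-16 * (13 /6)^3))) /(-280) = 69 /1230320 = 0.00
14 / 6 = 7 / 3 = 2.33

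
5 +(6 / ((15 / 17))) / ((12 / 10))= 32 / 3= 10.67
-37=-37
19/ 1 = 19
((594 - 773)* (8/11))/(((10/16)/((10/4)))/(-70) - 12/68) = 6816320/9427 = 723.06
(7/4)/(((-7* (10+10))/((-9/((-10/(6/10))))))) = -27/4000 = -0.01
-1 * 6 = -6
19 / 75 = 0.25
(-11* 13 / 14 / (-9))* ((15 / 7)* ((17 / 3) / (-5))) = -2431 / 882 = -2.76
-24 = -24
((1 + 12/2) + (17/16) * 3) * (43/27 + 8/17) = 154361/7344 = 21.02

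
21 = 21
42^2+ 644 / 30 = 26782 / 15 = 1785.47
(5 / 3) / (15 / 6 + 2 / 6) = 10 / 17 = 0.59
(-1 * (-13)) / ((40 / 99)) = 1287 / 40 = 32.18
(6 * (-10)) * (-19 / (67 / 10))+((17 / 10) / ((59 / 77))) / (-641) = 170.15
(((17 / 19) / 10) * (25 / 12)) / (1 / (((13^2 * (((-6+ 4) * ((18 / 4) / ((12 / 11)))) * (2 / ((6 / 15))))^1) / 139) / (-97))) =790075 / 8197664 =0.10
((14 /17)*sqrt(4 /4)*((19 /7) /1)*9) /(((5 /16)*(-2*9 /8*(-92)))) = 608 /1955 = 0.31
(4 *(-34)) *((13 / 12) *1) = -442 / 3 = -147.33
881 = 881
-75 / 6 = -25 / 2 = -12.50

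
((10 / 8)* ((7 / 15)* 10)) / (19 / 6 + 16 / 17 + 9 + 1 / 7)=4165 / 9461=0.44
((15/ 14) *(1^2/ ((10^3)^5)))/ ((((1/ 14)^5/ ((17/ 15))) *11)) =40817/ 687500000000000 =0.00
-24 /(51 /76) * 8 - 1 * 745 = -17529 /17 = -1031.12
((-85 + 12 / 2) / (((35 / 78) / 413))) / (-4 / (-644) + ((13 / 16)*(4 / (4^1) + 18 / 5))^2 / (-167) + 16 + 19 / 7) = -12511979450880 / 3206969639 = -3901.50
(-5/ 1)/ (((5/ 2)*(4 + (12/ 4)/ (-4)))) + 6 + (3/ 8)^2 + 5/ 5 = 5429/ 832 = 6.53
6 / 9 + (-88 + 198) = 332 / 3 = 110.67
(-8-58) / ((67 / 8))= -528 / 67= -7.88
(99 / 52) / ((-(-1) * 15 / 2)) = 33 / 130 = 0.25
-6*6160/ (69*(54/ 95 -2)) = 146300/ 391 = 374.17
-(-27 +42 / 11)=255 / 11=23.18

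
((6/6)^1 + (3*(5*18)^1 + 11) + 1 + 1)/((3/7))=1988/3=662.67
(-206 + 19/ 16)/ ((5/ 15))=-9831/ 16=-614.44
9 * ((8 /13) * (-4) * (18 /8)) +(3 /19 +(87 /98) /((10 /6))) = -5949303 /121030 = -49.16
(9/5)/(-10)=-9/50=-0.18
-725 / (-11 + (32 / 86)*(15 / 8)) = 31175 / 443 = 70.37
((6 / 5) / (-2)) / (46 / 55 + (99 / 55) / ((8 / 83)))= -264 / 8585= -0.03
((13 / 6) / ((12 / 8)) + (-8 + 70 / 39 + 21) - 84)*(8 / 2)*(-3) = 31712 / 39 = 813.13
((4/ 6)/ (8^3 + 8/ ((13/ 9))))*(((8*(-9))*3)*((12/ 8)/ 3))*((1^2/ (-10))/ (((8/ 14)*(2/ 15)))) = 2457/ 13456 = 0.18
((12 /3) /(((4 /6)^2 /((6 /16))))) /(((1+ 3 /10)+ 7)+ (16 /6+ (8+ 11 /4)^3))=3240 /1203133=0.00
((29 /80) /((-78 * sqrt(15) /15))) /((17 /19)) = -551 * sqrt(15) /106080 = -0.02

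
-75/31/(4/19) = -11.49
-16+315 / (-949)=-16.33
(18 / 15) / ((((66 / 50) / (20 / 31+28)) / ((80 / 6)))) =118400 / 341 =347.21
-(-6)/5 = 6/5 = 1.20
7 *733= 5131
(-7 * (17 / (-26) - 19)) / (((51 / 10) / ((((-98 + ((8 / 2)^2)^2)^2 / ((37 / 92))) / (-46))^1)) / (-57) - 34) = -16966283320 / 4192945263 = -4.05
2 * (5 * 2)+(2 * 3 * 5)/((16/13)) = 355/8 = 44.38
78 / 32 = 39 / 16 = 2.44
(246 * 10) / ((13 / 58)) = 142680 / 13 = 10975.38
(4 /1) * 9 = 36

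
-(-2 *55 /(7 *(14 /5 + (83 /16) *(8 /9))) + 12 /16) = 25593 /18676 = 1.37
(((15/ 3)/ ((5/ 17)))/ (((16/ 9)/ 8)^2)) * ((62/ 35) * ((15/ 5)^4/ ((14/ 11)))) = 38034117/ 980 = 38810.32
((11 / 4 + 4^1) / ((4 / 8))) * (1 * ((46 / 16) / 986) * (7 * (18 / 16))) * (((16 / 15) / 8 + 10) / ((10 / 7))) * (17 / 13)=1734453 / 603200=2.88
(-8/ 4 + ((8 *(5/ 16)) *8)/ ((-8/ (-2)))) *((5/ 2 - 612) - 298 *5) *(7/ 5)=-88179/ 10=-8817.90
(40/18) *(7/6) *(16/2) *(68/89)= 38080/2403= 15.85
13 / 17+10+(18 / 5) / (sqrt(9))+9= 1782 / 85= 20.96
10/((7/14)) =20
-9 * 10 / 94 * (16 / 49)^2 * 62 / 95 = -142848 / 2144093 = -0.07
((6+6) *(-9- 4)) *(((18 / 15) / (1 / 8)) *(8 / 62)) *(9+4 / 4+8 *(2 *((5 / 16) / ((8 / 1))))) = -63648 / 31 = -2053.16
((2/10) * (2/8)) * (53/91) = 53/1820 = 0.03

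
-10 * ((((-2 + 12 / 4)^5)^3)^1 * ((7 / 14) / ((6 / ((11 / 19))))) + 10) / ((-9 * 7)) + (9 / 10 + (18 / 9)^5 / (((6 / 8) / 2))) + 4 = 1648777 / 17955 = 91.83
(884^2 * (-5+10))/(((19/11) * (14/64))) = 1375362560/133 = 10341071.88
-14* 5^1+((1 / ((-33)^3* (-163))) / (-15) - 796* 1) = -76091925691 / 87865965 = -866.00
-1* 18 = -18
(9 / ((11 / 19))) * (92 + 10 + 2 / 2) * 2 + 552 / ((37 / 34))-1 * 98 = 1469924 / 407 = 3611.61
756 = 756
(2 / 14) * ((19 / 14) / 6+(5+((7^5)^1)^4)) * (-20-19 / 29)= -4014827671030645705277 / 17052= -235446145380638382.90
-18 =-18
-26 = -26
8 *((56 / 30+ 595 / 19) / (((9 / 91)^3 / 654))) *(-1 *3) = -12428652531568 / 23085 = -538386507.76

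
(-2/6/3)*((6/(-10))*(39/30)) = 13/150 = 0.09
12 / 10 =6 / 5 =1.20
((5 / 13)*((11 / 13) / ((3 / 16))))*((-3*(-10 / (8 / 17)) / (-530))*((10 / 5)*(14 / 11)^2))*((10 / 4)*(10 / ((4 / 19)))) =-7913500 / 98527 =-80.32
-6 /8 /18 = -1 /24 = -0.04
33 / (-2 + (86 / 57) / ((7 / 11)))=13167 / 148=88.97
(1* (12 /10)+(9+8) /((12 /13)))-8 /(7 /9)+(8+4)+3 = 10219 /420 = 24.33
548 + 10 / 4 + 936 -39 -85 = 2725 / 2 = 1362.50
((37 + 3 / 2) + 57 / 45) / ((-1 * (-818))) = 1193 / 24540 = 0.05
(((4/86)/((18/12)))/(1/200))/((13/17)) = 13600/1677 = 8.11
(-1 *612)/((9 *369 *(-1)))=68/369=0.18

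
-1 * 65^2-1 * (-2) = -4223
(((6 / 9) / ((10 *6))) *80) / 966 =4 / 4347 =0.00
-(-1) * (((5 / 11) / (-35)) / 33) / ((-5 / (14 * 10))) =4 / 363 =0.01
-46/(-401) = 46/401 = 0.11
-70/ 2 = -35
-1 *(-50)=50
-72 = -72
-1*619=-619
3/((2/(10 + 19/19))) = 33/2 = 16.50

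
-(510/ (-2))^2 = -65025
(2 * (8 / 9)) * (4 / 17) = 64 / 153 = 0.42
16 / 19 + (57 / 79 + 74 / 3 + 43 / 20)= 2555929 / 90060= 28.38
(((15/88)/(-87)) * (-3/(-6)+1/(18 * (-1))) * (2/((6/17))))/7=-85/120582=-0.00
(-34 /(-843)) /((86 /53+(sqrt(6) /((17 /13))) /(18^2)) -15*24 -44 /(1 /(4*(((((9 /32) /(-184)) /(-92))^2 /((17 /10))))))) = -606344090832378572501271629463552 /5387761605271040628561804057797404619 -3993263845256203501540737024*sqrt(6) /5387761605271040628561804057797404619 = -0.00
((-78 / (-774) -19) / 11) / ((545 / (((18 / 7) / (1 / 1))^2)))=-263304 / 12631465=-0.02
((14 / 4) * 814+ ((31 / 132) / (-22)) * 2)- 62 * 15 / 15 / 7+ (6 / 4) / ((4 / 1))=57741613 / 20328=2840.50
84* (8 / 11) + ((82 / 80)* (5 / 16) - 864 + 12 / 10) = -5641777 / 7040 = -801.39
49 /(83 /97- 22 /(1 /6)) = -4753 /12721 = -0.37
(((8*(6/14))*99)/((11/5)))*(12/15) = 864/7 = 123.43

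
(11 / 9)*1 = 11 / 9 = 1.22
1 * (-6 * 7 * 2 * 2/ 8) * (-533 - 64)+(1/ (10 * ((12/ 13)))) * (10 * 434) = 78043/ 6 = 13007.17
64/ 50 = 32/ 25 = 1.28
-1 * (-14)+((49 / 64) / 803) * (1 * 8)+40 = 54.01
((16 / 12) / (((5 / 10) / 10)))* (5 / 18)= 200 / 27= 7.41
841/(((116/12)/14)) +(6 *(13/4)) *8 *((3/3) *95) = 16038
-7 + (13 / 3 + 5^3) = 367 / 3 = 122.33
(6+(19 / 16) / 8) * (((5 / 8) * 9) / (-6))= -11805 / 2048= -5.76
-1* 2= -2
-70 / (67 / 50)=-3500 / 67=-52.24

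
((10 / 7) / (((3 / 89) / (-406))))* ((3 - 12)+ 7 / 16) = 1767985 / 12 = 147332.08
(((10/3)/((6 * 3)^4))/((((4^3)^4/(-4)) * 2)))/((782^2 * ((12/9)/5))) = -25/1077019142818627584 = -0.00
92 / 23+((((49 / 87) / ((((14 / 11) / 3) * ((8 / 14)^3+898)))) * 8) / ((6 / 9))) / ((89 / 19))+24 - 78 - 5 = -55.00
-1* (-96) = 96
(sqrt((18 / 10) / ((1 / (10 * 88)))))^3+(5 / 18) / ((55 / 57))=19 / 66+19008 * sqrt(11)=63042.69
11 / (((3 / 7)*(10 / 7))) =539 / 30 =17.97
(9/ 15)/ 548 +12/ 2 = 6.00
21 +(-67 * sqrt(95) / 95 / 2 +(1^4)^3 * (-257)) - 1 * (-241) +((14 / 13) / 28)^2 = 3381 / 676 - 67 * sqrt(95) / 190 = 1.56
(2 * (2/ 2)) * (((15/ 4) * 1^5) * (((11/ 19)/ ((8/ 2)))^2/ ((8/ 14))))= 0.27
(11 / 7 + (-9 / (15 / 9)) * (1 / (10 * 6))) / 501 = 1037 / 350700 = 0.00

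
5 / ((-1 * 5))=-1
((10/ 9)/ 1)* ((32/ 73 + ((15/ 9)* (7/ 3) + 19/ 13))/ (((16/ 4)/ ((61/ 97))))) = 7539905/ 7456293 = 1.01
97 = 97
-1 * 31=-31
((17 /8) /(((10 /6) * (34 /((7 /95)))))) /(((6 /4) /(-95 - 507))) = -2107 /1900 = -1.11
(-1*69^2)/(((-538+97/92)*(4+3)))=438012/345793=1.27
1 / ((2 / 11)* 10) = 11 / 20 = 0.55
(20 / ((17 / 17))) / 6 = 10 / 3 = 3.33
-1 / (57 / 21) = -0.37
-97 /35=-2.77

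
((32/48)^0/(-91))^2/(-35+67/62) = -62/17414943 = -0.00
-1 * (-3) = 3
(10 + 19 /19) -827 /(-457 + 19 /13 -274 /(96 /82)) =2624663 /215149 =12.20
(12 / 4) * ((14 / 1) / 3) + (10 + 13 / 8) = 205 / 8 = 25.62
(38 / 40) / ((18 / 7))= 133 / 360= 0.37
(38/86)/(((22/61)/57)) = 66063/946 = 69.83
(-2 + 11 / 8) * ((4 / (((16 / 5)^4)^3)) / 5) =-244140625 / 562949953421312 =-0.00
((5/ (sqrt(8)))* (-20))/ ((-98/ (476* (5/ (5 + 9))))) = 2125* sqrt(2)/ 49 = 61.33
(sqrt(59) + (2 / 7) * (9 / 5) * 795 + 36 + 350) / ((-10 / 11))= -30602 / 35 - 11 * sqrt(59) / 10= -882.79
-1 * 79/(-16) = 79/16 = 4.94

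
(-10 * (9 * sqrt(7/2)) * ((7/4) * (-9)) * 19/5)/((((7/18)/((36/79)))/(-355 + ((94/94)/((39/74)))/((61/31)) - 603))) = -189214743528 * sqrt(14)/62647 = -11301047.82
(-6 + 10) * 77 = 308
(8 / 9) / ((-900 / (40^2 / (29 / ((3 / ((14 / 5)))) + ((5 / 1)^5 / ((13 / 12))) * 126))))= -4160 / 956883753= -0.00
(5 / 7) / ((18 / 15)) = 25 / 42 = 0.60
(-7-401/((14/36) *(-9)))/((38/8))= 3012/133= 22.65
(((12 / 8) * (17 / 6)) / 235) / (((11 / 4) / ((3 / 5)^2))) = 0.00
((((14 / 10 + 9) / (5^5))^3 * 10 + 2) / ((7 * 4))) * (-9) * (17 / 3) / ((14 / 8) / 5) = -77819838560766 / 7476806640625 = -10.41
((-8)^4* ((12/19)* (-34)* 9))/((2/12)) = -90243072/19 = -4749635.37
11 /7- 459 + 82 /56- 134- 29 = -17331 /28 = -618.96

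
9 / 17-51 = -858 / 17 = -50.47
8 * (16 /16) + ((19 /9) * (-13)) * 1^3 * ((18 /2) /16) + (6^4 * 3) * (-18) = -1119863 /16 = -69991.44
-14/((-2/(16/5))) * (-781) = -87472/5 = -17494.40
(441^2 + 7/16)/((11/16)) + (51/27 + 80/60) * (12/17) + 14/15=793493263/2805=282885.30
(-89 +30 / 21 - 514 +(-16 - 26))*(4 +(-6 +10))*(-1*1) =36040 / 7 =5148.57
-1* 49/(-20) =49/20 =2.45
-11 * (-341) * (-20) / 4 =-18755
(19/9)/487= 19/4383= 0.00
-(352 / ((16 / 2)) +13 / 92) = -4061 / 92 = -44.14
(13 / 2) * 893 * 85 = 986765 / 2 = 493382.50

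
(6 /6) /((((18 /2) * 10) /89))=89 /90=0.99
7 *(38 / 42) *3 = 19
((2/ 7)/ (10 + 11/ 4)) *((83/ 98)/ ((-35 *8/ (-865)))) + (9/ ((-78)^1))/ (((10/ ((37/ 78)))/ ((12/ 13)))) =0.05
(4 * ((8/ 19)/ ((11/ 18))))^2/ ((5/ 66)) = 1990656/ 19855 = 100.26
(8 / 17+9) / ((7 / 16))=368 / 17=21.65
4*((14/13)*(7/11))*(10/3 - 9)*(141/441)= -6392/1287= -4.97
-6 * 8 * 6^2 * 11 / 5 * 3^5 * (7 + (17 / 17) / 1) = -36951552 / 5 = -7390310.40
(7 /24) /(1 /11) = 77 /24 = 3.21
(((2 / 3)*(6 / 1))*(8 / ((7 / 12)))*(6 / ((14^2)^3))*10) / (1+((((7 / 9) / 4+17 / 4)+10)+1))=810 / 30471091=0.00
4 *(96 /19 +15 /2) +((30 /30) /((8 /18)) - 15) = 2847 /76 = 37.46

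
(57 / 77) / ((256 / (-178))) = -5073 / 9856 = -0.51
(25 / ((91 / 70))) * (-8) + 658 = 6554 / 13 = 504.15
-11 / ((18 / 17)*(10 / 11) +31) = -2057 / 5977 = -0.34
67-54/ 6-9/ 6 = 113/ 2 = 56.50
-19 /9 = -2.11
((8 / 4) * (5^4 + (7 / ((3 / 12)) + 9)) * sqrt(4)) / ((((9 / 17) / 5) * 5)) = 45016 / 9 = 5001.78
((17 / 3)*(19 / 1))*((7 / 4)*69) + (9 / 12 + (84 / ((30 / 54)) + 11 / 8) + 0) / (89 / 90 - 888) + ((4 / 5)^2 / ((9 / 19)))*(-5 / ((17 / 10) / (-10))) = 13040.32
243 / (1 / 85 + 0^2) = 20655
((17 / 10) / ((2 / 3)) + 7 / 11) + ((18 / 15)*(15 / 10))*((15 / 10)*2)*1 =1889 / 220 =8.59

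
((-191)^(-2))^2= 1/1330863361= 0.00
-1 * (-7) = 7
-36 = -36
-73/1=-73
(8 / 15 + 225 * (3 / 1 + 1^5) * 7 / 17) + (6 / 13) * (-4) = 1224148 / 3315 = 369.28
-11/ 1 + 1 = -10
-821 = -821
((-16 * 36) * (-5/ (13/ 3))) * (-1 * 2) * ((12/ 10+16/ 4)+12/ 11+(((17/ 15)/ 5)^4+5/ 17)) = -4989169158656/ 569765625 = -8756.53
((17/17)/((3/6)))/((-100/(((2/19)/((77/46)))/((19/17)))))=-782/694925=-0.00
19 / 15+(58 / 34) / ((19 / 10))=10487 / 4845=2.16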